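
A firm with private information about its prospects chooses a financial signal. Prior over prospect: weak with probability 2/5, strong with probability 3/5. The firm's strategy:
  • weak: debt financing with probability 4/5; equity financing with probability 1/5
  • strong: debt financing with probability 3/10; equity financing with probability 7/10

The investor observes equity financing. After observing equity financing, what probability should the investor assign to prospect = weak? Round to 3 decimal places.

0.160

P(equity financing) = (2/5)·(1/5) + (3/5)·(7/10) = 1/2
P(weak | equity financing) = ((2/5)·(1/5)) / (1/2) = (2/25) / (1/2) = 4/25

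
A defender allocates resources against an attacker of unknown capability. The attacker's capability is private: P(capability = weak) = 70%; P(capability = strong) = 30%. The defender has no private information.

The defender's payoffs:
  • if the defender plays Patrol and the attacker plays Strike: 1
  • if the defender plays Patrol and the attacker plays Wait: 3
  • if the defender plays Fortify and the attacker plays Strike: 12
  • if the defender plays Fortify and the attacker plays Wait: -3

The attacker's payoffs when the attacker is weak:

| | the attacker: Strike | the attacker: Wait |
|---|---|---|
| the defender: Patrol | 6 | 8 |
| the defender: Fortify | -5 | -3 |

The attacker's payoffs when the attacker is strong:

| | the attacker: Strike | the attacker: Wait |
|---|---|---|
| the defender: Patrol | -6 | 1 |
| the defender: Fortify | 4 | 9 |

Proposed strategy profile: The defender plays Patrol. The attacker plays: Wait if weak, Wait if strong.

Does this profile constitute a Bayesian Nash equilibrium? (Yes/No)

The defender plays Patrol: E[Patrol] = 0.7·(3) + 0.3·(3) = 3; E[Fortify] = -3. Best-responding. ✓
The attacker (capability weak), facing Patrol: Strike gives 6, Wait gives 8. Proposed Wait is best. ✓
The attacker (capability strong), facing Patrol: Strike gives -6, Wait gives 1. Proposed Wait is best. ✓

Yes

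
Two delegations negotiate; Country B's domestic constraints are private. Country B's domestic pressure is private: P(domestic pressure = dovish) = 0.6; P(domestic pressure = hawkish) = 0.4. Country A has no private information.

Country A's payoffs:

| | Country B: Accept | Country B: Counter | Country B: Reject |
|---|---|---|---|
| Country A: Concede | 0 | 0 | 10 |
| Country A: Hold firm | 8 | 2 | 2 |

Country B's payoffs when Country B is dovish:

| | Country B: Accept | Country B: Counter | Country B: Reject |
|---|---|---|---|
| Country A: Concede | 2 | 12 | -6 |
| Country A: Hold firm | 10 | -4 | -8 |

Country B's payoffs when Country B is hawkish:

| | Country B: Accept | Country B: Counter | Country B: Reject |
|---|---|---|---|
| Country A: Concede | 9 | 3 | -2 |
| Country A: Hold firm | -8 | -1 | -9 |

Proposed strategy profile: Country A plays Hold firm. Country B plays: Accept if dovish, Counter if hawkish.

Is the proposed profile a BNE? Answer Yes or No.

A profile is a BNE iff every type of every player is best-responding given beliefs about the other side.
Country A plays Hold firm: E[Hold firm] = 0.6·(8) + 0.4·(2) = 5.6; E[Concede] = 0. Best-responding. ✓
Country B (domestic pressure dovish), facing Hold firm: Accept gives 10, Counter gives -4, Reject gives -8. Proposed Accept is best. ✓
Country B (domestic pressure hawkish), facing Hold firm: Accept gives -8, Counter gives -1, Reject gives -9. Proposed Counter is best. ✓

Yes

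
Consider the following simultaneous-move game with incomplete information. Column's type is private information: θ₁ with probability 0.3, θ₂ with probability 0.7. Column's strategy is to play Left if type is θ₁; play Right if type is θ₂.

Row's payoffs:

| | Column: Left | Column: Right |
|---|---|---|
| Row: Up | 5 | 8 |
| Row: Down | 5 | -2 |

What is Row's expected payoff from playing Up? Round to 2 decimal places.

E[Up] = 0.3·5 + 0.7·8 = 1.5 + 5.6 = 7.1

7.10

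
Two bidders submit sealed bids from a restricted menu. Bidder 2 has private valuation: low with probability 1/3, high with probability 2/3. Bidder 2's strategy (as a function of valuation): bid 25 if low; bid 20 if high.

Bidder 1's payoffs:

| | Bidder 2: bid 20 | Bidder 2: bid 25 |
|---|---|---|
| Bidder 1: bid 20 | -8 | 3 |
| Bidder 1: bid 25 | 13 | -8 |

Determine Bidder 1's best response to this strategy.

E[bid 20] = 1/3·(3) + 2/3·(-8) = -13/3
E[bid 25] = 1/3·(-8) + 2/3·(13) = 6
Best response: bid 25 (6 is the largest).

bid 25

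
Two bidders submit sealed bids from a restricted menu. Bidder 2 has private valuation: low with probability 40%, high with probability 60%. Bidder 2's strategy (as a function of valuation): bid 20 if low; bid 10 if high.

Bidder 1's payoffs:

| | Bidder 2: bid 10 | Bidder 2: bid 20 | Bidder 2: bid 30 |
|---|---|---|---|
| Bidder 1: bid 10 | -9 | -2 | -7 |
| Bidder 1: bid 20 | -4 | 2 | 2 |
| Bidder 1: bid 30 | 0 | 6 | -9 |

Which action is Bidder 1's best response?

E[bid 10] = 0.4·(-2) + 0.6·(-9) = -6.2
E[bid 20] = 0.4·(2) + 0.6·(-4) = -1.6
E[bid 30] = 0.4·(6) + 0.6·(0) = 2.4
Best response: bid 30 (2.4 is the largest).

bid 30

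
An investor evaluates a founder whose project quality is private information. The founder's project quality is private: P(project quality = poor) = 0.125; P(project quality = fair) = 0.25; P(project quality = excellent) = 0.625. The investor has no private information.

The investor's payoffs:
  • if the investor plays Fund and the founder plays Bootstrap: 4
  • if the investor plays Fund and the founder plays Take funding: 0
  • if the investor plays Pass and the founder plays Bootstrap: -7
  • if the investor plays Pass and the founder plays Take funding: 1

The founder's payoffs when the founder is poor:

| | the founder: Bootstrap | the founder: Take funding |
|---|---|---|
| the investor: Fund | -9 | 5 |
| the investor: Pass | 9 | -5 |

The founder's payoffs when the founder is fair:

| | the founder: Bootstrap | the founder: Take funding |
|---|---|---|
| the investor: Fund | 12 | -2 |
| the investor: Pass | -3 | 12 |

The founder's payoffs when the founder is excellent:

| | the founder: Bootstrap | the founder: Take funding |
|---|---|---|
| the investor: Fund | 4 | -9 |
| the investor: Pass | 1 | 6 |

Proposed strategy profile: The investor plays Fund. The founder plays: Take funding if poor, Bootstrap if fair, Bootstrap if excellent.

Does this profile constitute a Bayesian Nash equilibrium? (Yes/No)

Yes

The investor plays Fund: E[Fund] = 0.125·(0) + 0.25·(4) + 0.625·(4) = 3.5; E[Pass] = -6. Best-responding. ✓
The founder (project quality poor), facing Fund: Bootstrap gives -9, Take funding gives 5. Proposed Take funding is best. ✓
The founder (project quality fair), facing Fund: Bootstrap gives 12, Take funding gives -2. Proposed Bootstrap is best. ✓
The founder (project quality excellent), facing Fund: Bootstrap gives 4, Take funding gives -9. Proposed Bootstrap is best. ✓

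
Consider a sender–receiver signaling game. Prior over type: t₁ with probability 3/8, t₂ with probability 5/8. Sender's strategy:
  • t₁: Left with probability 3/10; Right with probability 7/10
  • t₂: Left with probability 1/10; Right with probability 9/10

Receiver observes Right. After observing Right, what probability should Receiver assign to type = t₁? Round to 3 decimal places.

0.318

P(Right) = (3/8)·(7/10) + (5/8)·(9/10) = 33/40
P(t₁ | Right) = ((3/8)·(7/10)) / (33/40) = (21/80) / (33/40) = 7/22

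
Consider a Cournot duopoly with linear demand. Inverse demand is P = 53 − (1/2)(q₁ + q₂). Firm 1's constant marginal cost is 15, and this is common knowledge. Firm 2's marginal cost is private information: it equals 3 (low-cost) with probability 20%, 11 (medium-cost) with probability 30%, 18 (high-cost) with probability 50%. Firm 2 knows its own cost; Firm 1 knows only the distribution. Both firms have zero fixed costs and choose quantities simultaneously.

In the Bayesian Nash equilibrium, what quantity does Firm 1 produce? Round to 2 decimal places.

23.93

Firm 2 with cost c maximizes (53 − (1/2)(q₁+q₂) − c)·q₂, giving q₂(c) = (53 − c − (1/2)q₁).
E[c₂] = 0.2·3 + 0.3·11 + 0.5·18 = 12.9
Firm 1's FOC against E[q₂] yields q₁ = (53 − 2·15 + E[c₂])/(3/2) = (53 − 30 + 12.9)/(3/2) = 23.9333.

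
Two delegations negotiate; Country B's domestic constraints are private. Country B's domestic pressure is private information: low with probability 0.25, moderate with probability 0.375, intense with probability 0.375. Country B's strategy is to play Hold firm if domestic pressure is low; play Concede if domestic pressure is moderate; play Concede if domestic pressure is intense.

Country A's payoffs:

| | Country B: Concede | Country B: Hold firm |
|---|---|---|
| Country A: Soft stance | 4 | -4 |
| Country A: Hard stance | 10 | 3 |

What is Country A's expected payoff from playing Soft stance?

2

E[Soft stance] = 0.25·(-4) + 0.375·4 + 0.375·4 = (-1) + 1.5 + 1.5 = 2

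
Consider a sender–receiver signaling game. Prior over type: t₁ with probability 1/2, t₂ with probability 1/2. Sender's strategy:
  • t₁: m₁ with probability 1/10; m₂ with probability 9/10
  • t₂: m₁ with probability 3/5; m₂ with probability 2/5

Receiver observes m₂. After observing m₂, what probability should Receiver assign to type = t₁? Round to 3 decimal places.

0.692

P(m₂) = (1/2)·(9/10) + (1/2)·(2/5) = 13/20
P(t₁ | m₂) = ((1/2)·(9/10)) / (13/20) = (9/20) / (13/20) = 9/13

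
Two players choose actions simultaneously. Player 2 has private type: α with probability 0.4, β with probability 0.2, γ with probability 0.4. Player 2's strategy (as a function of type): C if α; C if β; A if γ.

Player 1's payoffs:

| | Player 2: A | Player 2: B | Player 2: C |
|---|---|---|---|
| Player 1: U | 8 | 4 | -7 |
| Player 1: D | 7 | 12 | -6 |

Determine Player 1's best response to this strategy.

E[U] = 0.4·(-7) + 0.2·(-7) + 0.4·(8) = -1
E[D] = 0.4·(-6) + 0.2·(-6) + 0.4·(7) = -0.8
Best response: D (-0.8 is the largest).

D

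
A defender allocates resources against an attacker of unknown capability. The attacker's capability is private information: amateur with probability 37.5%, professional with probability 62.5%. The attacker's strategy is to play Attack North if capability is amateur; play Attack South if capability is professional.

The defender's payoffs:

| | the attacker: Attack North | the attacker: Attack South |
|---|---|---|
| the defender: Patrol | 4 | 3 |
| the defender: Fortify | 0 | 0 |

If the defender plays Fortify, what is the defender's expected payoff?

0

E[Fortify] = 0.375·0 + 0.625·0 = 0 + 0 = 0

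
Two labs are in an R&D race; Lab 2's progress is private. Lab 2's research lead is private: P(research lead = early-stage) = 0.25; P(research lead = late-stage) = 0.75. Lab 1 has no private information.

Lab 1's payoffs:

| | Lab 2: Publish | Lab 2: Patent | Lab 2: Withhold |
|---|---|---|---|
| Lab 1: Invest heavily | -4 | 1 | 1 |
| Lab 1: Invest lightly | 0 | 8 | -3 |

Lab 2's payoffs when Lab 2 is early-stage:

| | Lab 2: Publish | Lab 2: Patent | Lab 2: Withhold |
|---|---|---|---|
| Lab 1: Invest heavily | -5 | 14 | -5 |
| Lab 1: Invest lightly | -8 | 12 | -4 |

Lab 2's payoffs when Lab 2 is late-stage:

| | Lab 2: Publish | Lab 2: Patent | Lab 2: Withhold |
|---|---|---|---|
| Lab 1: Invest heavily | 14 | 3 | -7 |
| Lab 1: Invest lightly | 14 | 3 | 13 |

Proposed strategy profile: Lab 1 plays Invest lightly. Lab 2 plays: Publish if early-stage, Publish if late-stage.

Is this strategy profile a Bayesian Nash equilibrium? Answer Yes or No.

A profile is a BNE iff every type of every player is best-responding given beliefs about the other side.
Lab 1 plays Invest lightly: E[Invest lightly] = 0.25·(0) + 0.75·(0) = 0; E[Invest heavily] = -4. Best-responding. ✓
Lab 2 (research lead early-stage), facing Invest lightly: Publish gives -8, Patent gives 12, Withhold gives -4. Proposed Publish is not best — profitable deviation exists. ✗
Lab 2 (research lead late-stage), facing Invest lightly: Publish gives 14, Patent gives 3, Withhold gives 13. Proposed Publish is best. ✓

No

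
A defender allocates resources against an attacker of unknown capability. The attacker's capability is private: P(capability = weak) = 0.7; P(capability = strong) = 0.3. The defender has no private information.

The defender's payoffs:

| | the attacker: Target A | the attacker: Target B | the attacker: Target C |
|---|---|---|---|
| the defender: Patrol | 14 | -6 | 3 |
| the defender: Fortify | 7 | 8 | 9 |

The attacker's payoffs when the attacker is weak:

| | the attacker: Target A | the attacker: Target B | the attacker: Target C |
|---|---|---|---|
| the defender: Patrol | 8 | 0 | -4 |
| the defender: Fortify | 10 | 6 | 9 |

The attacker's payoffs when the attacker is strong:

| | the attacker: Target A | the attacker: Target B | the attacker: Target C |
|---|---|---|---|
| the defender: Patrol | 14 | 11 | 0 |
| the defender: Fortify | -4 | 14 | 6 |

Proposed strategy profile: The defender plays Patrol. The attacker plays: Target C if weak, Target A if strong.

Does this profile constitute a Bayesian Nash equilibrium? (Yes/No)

The defender plays Patrol: E[Patrol] = 0.7·(3) + 0.3·(14) = 6.3; E[Fortify] = 8.4. Not best-responding. ✗
The attacker (capability weak), facing Patrol: Target A gives 8, Target B gives 0, Target C gives -4. Proposed Target C is not best — profitable deviation exists. ✗
The attacker (capability strong), facing Patrol: Target A gives 14, Target B gives 11, Target C gives 0. Proposed Target A is best. ✓

No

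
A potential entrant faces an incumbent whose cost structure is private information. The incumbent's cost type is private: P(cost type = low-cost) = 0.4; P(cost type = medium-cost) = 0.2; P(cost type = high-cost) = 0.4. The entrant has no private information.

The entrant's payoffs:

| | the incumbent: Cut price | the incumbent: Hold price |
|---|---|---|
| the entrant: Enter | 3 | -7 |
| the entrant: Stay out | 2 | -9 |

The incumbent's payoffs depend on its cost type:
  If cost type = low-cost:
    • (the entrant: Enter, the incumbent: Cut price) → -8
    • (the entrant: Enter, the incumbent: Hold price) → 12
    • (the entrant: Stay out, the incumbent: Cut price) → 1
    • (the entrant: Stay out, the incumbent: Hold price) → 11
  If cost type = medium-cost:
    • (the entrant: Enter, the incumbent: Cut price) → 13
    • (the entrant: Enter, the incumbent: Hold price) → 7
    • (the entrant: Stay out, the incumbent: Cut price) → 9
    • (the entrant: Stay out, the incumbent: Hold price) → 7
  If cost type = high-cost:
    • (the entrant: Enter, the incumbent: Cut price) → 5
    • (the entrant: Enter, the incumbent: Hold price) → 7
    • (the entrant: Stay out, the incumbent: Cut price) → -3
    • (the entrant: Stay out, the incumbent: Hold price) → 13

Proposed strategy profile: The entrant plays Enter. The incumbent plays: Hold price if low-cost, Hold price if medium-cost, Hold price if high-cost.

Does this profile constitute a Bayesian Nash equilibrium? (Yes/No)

No

A profile is a BNE iff every type of every player is best-responding given beliefs about the other side.
The entrant plays Enter: E[Enter] = 0.4·(-7) + 0.2·(-7) + 0.4·(-7) = -7; E[Stay out] = -9. Best-responding. ✓
The incumbent (cost type low-cost), facing Enter: Cut price gives -8, Hold price gives 12. Proposed Hold price is best. ✓
The incumbent (cost type medium-cost), facing Enter: Cut price gives 13, Hold price gives 7. Proposed Hold price is not best — profitable deviation exists. ✗
The incumbent (cost type high-cost), facing Enter: Cut price gives 5, Hold price gives 7. Proposed Hold price is best. ✓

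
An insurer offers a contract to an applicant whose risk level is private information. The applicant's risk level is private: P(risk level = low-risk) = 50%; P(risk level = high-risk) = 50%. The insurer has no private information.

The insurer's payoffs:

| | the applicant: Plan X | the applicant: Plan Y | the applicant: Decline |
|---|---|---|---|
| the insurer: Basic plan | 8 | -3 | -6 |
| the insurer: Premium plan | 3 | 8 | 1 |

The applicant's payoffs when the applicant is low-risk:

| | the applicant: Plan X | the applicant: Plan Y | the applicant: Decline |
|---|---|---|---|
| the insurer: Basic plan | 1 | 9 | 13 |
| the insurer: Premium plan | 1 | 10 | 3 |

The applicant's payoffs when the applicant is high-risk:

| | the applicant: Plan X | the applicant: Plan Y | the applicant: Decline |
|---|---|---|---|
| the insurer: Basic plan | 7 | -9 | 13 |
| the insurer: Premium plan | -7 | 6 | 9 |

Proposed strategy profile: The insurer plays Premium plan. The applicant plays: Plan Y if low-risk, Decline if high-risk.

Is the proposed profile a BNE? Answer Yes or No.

Yes

The insurer plays Premium plan: E[Premium plan] = 0.5·(8) + 0.5·(1) = 4.5; E[Basic plan] = -4.5. Best-responding. ✓
The applicant (risk level low-risk), facing Premium plan: Plan X gives 1, Plan Y gives 10, Decline gives 3. Proposed Plan Y is best. ✓
The applicant (risk level high-risk), facing Premium plan: Plan X gives -7, Plan Y gives 6, Decline gives 9. Proposed Decline is best. ✓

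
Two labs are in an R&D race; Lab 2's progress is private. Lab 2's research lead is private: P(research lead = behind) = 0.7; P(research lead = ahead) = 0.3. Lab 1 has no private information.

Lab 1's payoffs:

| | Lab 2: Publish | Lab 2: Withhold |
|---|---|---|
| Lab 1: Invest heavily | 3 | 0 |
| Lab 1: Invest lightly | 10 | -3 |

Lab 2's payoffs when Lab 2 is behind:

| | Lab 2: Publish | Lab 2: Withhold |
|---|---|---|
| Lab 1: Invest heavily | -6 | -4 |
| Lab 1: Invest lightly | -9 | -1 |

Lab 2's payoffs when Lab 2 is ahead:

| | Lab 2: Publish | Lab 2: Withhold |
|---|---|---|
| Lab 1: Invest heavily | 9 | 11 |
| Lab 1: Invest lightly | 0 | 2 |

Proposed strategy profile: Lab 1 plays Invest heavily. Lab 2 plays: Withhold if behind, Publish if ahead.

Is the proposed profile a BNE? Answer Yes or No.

No

Lab 1 plays Invest heavily: E[Invest heavily] = 0.7·(0) + 0.3·(3) = 0.9; E[Invest lightly] = 0.9. Best-responding. ✓
Lab 2 (research lead behind), facing Invest heavily: Publish gives -6, Withhold gives -4. Proposed Withhold is best. ✓
Lab 2 (research lead ahead), facing Invest heavily: Publish gives 9, Withhold gives 11. Proposed Publish is not best — profitable deviation exists. ✗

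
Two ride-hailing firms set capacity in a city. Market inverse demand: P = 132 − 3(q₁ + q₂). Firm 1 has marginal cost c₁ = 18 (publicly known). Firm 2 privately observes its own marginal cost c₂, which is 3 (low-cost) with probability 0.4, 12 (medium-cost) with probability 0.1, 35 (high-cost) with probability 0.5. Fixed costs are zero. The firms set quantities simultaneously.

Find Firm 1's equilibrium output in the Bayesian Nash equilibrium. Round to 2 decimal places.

Type-c best response for Firm 2: q₂(c) = (132 − c)/6 − q₁/2.
Firm 1 maximizes expected profit; its first-order condition is 132 − 6q₁ − 3E[q₂] − 18 = 0.
Substituting E[q₂] and solving: E[c₂] = 19.9, so q₁ = (132 − 2·18 + 19.9)/9 = 12.8778.

12.88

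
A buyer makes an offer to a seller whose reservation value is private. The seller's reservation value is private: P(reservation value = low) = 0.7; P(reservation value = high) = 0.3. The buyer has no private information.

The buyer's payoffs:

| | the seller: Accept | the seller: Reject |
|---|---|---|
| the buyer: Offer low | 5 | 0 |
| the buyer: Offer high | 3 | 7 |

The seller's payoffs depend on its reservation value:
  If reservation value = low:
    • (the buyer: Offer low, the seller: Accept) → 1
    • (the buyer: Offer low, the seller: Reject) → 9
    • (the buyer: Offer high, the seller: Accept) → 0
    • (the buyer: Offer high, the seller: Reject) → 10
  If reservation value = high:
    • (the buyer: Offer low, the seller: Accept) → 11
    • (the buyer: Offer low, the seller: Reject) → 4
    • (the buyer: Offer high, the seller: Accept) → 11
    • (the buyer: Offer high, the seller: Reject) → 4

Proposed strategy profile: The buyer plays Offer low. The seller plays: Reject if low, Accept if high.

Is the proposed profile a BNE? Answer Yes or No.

A profile is a BNE iff every type of every player is best-responding given beliefs about the other side.
The buyer plays Offer low: E[Offer low] = 0.7·(0) + 0.3·(5) = 1.5; E[Offer high] = 5.8. Not best-responding. ✗
The seller (reservation value low), facing Offer low: Accept gives 1, Reject gives 9. Proposed Reject is best. ✓
The seller (reservation value high), facing Offer low: Accept gives 11, Reject gives 4. Proposed Accept is best. ✓

No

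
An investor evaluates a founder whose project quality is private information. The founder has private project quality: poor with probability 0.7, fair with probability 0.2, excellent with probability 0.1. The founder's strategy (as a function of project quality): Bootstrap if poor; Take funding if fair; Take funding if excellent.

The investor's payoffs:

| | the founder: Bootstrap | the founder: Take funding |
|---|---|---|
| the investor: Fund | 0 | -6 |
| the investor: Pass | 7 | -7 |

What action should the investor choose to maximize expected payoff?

Pass

E[Fund] = 0.7·(0) + 0.2·(-6) + 0.1·(-6) = -1.8
E[Pass] = 0.7·(7) + 0.2·(-7) + 0.1·(-7) = 2.8
Best response: Pass (2.8 is the largest).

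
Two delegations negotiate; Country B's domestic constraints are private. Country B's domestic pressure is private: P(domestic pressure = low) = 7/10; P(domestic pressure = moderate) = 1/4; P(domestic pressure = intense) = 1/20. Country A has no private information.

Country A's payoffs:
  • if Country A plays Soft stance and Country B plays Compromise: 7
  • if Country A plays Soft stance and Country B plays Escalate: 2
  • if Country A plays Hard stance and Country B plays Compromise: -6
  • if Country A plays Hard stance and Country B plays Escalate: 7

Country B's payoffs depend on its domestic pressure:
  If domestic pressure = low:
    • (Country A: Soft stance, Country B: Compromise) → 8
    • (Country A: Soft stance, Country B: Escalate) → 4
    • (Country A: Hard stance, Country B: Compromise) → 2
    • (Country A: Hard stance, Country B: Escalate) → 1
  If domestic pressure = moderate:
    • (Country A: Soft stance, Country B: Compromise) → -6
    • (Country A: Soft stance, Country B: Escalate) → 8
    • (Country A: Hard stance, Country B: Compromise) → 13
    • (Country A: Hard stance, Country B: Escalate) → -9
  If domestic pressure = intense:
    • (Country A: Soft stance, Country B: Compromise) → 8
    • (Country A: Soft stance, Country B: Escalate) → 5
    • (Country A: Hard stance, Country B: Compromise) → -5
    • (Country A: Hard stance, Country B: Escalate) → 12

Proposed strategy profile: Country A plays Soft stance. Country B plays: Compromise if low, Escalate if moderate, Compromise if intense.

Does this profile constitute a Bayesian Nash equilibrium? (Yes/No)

Yes

Country A plays Soft stance: E[Soft stance] = 7/10·(7) + 1/4·(2) + 1/20·(7) = 23/4; E[Hard stance] = -11/4. Best-responding. ✓
Country B (domestic pressure low), facing Soft stance: Compromise gives 8, Escalate gives 4. Proposed Compromise is best. ✓
Country B (domestic pressure moderate), facing Soft stance: Compromise gives -6, Escalate gives 8. Proposed Escalate is best. ✓
Country B (domestic pressure intense), facing Soft stance: Compromise gives 8, Escalate gives 5. Proposed Compromise is best. ✓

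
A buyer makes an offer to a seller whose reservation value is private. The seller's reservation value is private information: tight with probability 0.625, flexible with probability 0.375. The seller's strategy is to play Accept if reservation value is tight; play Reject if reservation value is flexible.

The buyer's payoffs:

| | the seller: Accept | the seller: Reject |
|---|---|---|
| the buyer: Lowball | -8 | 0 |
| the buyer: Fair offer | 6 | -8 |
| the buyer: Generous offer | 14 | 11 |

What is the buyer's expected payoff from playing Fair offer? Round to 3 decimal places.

E[Fair offer] = 0.625·6 + 0.375·(-8) = 3.75 + (-3) = 0.75

0.750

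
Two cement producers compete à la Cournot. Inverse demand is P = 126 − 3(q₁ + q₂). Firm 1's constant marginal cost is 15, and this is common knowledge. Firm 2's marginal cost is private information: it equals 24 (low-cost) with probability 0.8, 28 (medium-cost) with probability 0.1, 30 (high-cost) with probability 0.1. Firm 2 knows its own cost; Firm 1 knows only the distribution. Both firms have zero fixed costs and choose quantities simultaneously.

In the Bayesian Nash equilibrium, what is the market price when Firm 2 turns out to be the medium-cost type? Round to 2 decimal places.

Each type of Firm 2 best-responds to q₁; Firm 1 best-responds to the expected q₂ over Firm 2's types.
Firm 2 with cost c maximizes (126 − 3(q₁+q₂) − c)·q₂, giving q₂(c) = (126 − c − 3q₁)/6.
E[c₂] = 0.8·24 + 0.1·28 + 0.1·30 = 25
Firm 1's FOC against E[q₂] yields q₁ = (126 − 2·15 + E[c₂])/9 = (126 − 30 + 25)/9 = 13.4444.
q₂(medium-cost) = 9.61111, so P = 126 − 3·(13.4444 + 9.61111) = 56.8333.

56.83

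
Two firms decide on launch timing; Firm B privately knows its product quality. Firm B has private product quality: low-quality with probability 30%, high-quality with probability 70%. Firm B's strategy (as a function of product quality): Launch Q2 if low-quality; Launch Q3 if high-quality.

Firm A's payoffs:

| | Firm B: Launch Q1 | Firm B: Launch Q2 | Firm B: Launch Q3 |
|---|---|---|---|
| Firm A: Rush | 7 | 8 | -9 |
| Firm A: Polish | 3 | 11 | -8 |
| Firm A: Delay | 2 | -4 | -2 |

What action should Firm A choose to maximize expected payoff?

Polish

E[Rush] = 0.3·(8) + 0.7·(-9) = -3.9
E[Polish] = 0.3·(11) + 0.7·(-8) = -2.3
E[Delay] = 0.3·(-4) + 0.7·(-2) = -2.6
Best response: Polish (-2.3 is the largest).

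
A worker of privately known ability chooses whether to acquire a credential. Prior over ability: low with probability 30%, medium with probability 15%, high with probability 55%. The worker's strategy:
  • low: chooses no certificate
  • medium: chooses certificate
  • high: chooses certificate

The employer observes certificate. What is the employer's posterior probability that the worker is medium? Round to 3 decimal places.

0.214

P(certificate) = 0.3·0 + 0.15·1 + 0.55·1 = 0.7
P(medium | certificate) = (0.15·1) / 0.7 = 0.15 / 0.7 = 0.214286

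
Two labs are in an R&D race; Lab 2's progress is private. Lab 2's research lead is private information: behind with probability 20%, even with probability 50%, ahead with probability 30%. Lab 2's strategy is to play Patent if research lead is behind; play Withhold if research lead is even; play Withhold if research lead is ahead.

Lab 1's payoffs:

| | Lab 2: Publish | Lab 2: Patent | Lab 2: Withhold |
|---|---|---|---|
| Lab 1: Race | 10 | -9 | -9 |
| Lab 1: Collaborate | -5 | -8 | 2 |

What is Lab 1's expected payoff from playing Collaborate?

Take the expectation over Lab 2's research lead, weighting each type's action by its prior probability.
E[Collaborate] = 0.2·(-8) + 0.5·2 + 0.3·2 = (-1.6) + 1 + 0.6 = 0

0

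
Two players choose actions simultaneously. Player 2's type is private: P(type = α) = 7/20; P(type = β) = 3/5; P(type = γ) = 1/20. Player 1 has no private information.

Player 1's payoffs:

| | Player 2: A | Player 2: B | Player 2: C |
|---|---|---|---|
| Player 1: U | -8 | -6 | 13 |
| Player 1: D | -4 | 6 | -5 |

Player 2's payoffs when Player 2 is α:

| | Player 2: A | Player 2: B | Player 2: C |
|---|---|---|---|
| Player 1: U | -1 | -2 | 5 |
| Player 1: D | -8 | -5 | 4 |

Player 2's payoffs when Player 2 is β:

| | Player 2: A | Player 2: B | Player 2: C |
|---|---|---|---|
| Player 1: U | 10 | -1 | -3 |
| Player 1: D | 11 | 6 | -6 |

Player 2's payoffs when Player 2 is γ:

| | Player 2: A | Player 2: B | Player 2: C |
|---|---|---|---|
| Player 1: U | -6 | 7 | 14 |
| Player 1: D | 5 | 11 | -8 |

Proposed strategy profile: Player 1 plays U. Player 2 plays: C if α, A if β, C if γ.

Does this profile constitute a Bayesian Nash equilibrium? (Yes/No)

Yes

A profile is a BNE iff every type of every player is best-responding given beliefs about the other side.
Player 1 plays U: E[U] = 7/20·(13) + 3/5·(-8) + 1/20·(13) = 2/5; E[D] = -22/5. Best-responding. ✓
Player 2 (type α), facing U: A gives -1, B gives -2, C gives 5. Proposed C is best. ✓
Player 2 (type β), facing U: A gives 10, B gives -1, C gives -3. Proposed A is best. ✓
Player 2 (type γ), facing U: A gives -6, B gives 7, C gives 14. Proposed C is best. ✓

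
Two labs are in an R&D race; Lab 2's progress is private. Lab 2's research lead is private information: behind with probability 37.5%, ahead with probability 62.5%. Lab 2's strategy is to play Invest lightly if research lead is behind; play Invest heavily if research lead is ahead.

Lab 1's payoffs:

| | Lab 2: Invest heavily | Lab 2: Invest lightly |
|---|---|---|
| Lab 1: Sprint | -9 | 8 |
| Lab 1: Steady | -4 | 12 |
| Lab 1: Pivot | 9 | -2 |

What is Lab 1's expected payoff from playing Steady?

2

E[Steady] = 0.375·12 + 0.625·(-4) = 4.5 + (-2.5) = 2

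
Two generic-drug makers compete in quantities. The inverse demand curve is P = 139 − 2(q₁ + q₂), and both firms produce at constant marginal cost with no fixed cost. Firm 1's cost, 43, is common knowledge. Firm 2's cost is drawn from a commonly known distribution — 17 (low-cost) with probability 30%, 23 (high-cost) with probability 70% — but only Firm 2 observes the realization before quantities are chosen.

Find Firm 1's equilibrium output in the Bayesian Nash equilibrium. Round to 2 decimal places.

Firm 2 with cost c maximizes (139 − 2(q₁+q₂) − c)·q₂, giving q₂(c) = (139 − c − 2q₁)/4.
E[c₂] = 0.3·17 + 0.7·23 = 21.2
Firm 1's FOC against E[q₂] yields q₁ = (139 − 2·43 + E[c₂])/6 = (139 − 86 + 21.2)/6 = 12.3667.

12.37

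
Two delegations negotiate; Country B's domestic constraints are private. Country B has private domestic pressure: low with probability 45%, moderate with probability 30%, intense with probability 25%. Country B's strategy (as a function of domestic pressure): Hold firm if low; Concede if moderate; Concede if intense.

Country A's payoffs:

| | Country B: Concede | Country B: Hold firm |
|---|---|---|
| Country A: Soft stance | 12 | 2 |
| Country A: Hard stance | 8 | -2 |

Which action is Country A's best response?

Compute Country A's expected payoff for each action, taking the expectation over Country B's type.
E[Soft stance] = 0.45·(2) + 0.3·(12) + 0.25·(12) = 7.5
E[Hard stance] = 0.45·(-2) + 0.3·(8) + 0.25·(8) = 3.5
Best response: Soft stance (7.5 is the largest).

Soft stance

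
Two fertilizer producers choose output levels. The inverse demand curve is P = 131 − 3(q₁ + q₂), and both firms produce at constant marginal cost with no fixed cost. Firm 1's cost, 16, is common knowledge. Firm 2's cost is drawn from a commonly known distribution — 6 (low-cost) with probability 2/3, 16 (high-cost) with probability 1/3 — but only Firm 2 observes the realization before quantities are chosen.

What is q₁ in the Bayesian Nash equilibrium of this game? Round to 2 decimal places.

Each type of Firm 2 best-responds to q₁; Firm 1 best-responds to the expected q₂ over Firm 2's types.
Firm 2 with cost c maximizes (131 − 3(q₁+q₂) − c)·q₂, giving q₂(c) = (131 − c − 3q₁)/6.
E[c₂] = 2/3·6 + 1/3·16 = 9.33333
Firm 1's FOC against E[q₂] yields q₁ = (131 − 2·16 + E[c₂])/9 = (131 − 32 + 9.33333)/9 = 12.037.

12.04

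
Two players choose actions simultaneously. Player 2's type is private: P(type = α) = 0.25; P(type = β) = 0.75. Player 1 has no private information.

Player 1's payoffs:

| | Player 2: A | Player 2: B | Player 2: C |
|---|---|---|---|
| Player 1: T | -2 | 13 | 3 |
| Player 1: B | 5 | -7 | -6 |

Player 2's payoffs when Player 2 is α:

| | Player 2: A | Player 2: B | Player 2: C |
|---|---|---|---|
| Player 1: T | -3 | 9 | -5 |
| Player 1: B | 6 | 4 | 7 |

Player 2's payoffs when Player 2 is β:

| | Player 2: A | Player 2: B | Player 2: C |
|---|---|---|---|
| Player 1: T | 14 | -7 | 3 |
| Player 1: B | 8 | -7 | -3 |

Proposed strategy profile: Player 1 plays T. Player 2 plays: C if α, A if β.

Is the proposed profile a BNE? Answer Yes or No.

Player 1 plays T: E[T] = 0.25·(3) + 0.75·(-2) = -0.75; E[B] = 2.25. Not best-responding. ✗
Player 2 (type α), facing T: A gives -3, B gives 9, C gives -5. Proposed C is not best — profitable deviation exists. ✗
Player 2 (type β), facing T: A gives 14, B gives -7, C gives 3. Proposed A is best. ✓

No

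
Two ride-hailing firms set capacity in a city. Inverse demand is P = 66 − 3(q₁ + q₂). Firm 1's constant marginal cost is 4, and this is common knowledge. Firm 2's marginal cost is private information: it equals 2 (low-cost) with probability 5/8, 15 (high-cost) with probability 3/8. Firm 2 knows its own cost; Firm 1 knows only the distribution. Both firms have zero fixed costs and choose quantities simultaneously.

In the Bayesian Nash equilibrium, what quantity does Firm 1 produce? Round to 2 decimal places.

Firm 2 with cost c maximizes (66 − 3(q₁+q₂) − c)·q₂, giving q₂(c) = (66 − c − 3q₁)/6.
E[c₂] = 5/8·2 + 3/8·15 = 6.875
Firm 1's FOC against E[q₂] yields q₁ = (66 − 2·4 + E[c₂])/9 = (66 − 8 + 6.875)/9 = 7.20833.

7.21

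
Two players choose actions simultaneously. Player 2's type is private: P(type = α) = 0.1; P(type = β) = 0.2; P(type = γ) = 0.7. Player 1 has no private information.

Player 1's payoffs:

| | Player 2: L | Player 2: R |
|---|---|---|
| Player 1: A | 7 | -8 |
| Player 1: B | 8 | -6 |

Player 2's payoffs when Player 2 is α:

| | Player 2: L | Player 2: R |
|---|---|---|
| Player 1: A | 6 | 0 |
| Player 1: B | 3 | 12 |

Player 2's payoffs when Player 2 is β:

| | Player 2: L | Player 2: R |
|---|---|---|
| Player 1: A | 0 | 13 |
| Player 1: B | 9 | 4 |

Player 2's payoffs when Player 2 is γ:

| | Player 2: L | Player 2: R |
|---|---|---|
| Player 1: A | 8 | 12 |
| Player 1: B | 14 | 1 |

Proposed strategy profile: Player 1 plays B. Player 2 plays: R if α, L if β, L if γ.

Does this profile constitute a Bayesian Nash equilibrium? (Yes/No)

Player 1 plays B: E[B] = 0.1·(-6) + 0.2·(8) + 0.7·(8) = 6.6; E[A] = 5.5. Best-responding. ✓
Player 2 (type α), facing B: L gives 3, R gives 12. Proposed R is best. ✓
Player 2 (type β), facing B: L gives 9, R gives 4. Proposed L is best. ✓
Player 2 (type γ), facing B: L gives 14, R gives 1. Proposed L is best. ✓

Yes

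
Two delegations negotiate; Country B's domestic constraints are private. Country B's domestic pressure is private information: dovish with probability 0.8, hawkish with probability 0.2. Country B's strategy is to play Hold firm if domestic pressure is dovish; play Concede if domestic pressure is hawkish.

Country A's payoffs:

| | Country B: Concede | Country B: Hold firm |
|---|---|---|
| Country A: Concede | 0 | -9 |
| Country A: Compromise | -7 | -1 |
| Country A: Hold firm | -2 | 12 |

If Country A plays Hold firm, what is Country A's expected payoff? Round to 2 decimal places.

9.20

Take the expectation over Country B's domestic pressure, weighting each type's action by its prior probability.
E[Hold firm] = 0.8·12 + 0.2·(-2) = 9.6 + (-0.4) = 9.2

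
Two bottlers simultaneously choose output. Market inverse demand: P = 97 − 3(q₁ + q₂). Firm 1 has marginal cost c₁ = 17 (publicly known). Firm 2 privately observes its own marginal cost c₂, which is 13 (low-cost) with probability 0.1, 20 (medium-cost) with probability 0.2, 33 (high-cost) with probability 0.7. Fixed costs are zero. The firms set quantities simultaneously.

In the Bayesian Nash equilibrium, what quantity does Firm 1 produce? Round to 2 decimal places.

Type-c best response for Firm 2: q₂(c) = (97 − c)/6 − q₁/2.
Firm 1 maximizes expected profit; its first-order condition is 97 − 6q₁ − 3E[q₂] − 17 = 0.
Substituting E[q₂] and solving: E[c₂] = 28.4, so q₁ = (97 − 2·17 + 28.4)/9 = 10.1556.

10.16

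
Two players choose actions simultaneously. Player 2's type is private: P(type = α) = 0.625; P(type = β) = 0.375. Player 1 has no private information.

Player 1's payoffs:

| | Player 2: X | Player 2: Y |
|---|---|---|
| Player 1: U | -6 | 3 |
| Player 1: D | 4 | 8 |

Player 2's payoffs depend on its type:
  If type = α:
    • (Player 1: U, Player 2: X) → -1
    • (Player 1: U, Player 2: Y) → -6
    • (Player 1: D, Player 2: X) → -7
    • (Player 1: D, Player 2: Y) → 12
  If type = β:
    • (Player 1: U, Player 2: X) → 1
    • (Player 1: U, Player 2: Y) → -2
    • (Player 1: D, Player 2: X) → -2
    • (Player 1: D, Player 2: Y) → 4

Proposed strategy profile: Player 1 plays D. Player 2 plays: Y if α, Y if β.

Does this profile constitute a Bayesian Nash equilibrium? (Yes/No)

Yes

Player 1 plays D: E[D] = 0.625·(8) + 0.375·(8) = 8; E[U] = 3. Best-responding. ✓
Player 2 (type α), facing D: X gives -7, Y gives 12. Proposed Y is best. ✓
Player 2 (type β), facing D: X gives -2, Y gives 4. Proposed Y is best. ✓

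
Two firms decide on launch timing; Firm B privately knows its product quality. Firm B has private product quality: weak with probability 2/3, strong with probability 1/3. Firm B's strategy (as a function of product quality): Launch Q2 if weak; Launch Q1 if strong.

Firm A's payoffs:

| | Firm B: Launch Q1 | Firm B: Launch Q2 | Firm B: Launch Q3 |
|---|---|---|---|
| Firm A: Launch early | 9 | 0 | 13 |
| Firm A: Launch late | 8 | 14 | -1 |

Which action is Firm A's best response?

Launch late

E[Launch early] = 2/3·(0) + 1/3·(9) = 3
E[Launch late] = 2/3·(14) + 1/3·(8) = 12
Best response: Launch late (12 is the largest).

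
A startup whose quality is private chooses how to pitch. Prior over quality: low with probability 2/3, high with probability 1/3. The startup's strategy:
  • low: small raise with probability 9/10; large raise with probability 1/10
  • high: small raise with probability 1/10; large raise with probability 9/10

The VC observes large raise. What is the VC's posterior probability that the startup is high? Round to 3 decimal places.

0.818

Apply Bayes' rule using the sender's strategy as the likelihood.
P(large raise) = (2/3)·(1/10) + (1/3)·(9/10) = 11/30
P(high | large raise) = ((1/3)·(9/10)) / (11/30) = (3/10) / (11/30) = 9/11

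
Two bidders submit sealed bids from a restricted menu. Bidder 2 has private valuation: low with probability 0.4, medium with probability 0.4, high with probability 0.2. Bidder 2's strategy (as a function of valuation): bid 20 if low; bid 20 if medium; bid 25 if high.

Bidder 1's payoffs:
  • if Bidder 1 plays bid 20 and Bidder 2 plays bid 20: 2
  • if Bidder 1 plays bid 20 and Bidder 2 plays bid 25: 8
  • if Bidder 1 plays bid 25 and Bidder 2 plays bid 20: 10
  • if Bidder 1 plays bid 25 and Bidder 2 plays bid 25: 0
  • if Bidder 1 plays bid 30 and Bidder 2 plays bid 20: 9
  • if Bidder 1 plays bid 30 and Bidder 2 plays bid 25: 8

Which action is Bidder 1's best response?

bid 30

E[bid 20] = 0.4·(2) + 0.4·(2) + 0.2·(8) = 3.2
E[bid 25] = 0.4·(10) + 0.4·(10) + 0.2·(0) = 8
E[bid 30] = 0.4·(9) + 0.4·(9) + 0.2·(8) = 8.8
Best response: bid 30 (8.8 is the largest).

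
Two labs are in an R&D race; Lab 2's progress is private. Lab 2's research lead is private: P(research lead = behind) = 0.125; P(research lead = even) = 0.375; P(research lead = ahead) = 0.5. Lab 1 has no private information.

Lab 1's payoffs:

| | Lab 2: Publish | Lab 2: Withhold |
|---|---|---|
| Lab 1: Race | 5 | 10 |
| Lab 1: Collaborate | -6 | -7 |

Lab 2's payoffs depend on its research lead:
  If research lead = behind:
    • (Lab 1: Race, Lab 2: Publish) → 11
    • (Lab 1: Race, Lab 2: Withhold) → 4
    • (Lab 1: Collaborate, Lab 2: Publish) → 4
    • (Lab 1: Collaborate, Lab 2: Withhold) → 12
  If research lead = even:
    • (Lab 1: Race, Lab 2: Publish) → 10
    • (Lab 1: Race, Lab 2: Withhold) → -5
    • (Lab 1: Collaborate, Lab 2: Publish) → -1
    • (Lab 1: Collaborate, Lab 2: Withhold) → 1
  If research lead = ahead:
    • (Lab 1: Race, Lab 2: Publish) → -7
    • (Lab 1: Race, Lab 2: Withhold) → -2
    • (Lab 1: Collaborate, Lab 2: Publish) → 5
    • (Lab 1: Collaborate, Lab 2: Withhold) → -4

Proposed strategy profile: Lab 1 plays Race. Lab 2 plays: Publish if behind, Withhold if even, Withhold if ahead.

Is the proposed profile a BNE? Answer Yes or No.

No

Lab 1 plays Race: E[Race] = 0.125·(5) + 0.375·(10) + 0.5·(10) = 9.375; E[Collaborate] = -6.875. Best-responding. ✓
Lab 2 (research lead behind), facing Race: Publish gives 11, Withhold gives 4. Proposed Publish is best. ✓
Lab 2 (research lead even), facing Race: Publish gives 10, Withhold gives -5. Proposed Withhold is not best — profitable deviation exists. ✗
Lab 2 (research lead ahead), facing Race: Publish gives -7, Withhold gives -2. Proposed Withhold is best. ✓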